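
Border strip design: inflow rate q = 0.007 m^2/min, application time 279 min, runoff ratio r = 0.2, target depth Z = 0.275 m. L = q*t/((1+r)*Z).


L = q*t/((1+r)*Z)
L = 0.007*279/((1+0.2)*0.275)
L = 1.953/0.33

5.9182 m


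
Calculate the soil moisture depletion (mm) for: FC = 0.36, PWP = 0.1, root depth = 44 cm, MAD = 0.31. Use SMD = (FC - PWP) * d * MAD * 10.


SMD = (FC - PWP) * d * MAD * 10
SMD = (0.36 - 0.1) * 44 * 0.31 * 10
SMD = 0.2600 * 44 * 0.31 * 10

35.4640 mm


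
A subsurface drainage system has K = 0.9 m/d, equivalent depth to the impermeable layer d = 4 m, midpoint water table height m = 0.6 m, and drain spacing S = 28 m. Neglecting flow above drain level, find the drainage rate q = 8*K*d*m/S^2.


q = 8*K*d*m/S^2
q = 8*0.9*4*0.6/28^2
q = 17.2800 / 784

0.0220 m/d


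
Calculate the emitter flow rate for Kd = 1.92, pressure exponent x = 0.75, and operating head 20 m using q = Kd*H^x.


q = Kd * H^x = 1.92 * 20^0.75 = 1.92 * 9.457416

18.1582 L/h


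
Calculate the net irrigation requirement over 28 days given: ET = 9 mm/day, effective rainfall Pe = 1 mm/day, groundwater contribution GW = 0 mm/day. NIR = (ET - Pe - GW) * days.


Daily deficit = ET - Pe - GW = 9 - 1 - 0 = 8 mm/day
NIR = 8 * 28 = 224 mm

224.0000 mm


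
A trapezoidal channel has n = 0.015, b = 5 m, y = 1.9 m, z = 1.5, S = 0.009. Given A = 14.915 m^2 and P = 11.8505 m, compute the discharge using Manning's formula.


R = A/P = 14.915/11.8505 = 1.258597
Q = (1/0.015) * 14.915 * 1.258597^(2/3) * 0.009^0.5

109.9624 m^3/s


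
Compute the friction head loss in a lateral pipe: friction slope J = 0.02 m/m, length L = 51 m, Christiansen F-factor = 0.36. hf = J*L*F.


hf = J * L * F = 0.02 * 51 * 0.36 = 0.3672 m

0.3672 m


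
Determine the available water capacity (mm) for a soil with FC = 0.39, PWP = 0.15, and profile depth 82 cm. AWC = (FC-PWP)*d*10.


AWC = (FC - PWP) * d * 10
AWC = (0.39 - 0.15) * 82 * 10
AWC = 0.2400 * 82 * 10

196.8000 mm


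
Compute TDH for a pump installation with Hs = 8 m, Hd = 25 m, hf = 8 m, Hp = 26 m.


TDH = Hs + Hd + hf + Hp = 8 + 25 + 8 + 26 = 67

67 m


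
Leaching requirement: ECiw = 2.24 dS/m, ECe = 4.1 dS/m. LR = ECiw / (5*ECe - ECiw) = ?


LR = ECiw / (5*ECe - ECiw)
LR = 2.24 / (5*4.1 - 2.24)
LR = 2.24 / 18.2600

0.1227


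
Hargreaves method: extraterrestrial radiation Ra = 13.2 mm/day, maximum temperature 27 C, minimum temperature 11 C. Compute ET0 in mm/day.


Tmean = (Tmax + Tmin)/2 = (27 + 11)/2 = 19.0
ET0 = 0.0023 * 13.2 * (19.0 + 17.8) * sqrt(27 - 11)
ET0 = 0.0023 * 13.2 * 36.8 * 4.000000

4.4690 mm/day


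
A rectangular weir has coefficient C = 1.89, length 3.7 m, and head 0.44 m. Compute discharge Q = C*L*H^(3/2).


Q = C * L * H^(3/2) = 1.89 * 3.7 * 0.44^1.5 = 1.89 * 3.7 * 0.291863

2.0410 m^3/s


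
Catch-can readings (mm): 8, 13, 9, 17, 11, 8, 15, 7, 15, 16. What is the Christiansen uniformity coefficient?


mean = 11.900000 mm
MAD = 3.300000 mm
CU = (1 - 3.300000/11.900000)*100

72.2689 %


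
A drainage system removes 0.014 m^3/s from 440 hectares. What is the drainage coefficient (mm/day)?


DC = Q * 86400 / (A * 10000) * 1000
DC = 0.014 * 86400 / (440 * 10000) * 1000
DC = 1209600.0000 / 4400000

0.2749 mm/day


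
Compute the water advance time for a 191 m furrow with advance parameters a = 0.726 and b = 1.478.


t = (L/a)^(1/b)
t = (191/0.726)^(1/1.478)
t = 263.085399^(1/1.478)

43.3924 min


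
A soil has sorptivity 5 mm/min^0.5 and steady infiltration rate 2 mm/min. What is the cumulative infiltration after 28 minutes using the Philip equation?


F = S*sqrt(t) + A*t
F = 5*sqrt(28) + 2*28
F = 5*5.291503 + 56

82.4575 mm


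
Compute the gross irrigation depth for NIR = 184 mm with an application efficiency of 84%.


Ea = 84% = 0.84
GID = NIR / Ea = 184 / 0.84 = 219.0476 mm

219.0476 mm


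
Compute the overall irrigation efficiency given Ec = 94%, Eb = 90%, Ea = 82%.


Ec = 0.94, Eb = 0.9, Ea = 0.82
E = 0.94 * 0.9 * 0.82 * 100 = 69.3720%

69.3720 %


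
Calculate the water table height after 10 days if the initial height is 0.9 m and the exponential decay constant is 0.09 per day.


m = m0 * exp(-k*t)
m = 0.9 * exp(-0.09 * 10)
m = 0.9 * exp(-0.9000)

0.3659 m


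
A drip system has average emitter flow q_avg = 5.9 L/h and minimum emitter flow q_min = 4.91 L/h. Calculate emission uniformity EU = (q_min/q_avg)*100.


EU = (q_min/q_avg)*100 = (4.91/5.9)*100 = 83.2203%

83.2203 %


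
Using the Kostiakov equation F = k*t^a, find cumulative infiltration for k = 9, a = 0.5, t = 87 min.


F = k * t^a = 9 * 87^0.5
F = 9 * 9.327379

83.9464 mm


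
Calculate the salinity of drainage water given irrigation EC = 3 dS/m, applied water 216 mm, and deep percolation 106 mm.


EC_dw = EC_iw * D_iw / D_dw
EC_dw = 3 * 216 / 106
EC_dw = 648 / 106

6.1132 dS/m


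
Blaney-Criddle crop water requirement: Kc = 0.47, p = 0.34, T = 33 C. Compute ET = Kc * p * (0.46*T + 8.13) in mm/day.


ET = Kc * p * (0.46*T + 8.13)
ET = 0.47 * 0.34 * (0.46*33 + 8.13)
ET = 0.47 * 0.34 * 23.3100

3.7249 mm/day


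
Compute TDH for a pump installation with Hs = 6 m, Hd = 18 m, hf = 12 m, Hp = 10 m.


TDH = Hs + Hd + hf + Hp = 6 + 18 + 12 + 10 = 46

46 m


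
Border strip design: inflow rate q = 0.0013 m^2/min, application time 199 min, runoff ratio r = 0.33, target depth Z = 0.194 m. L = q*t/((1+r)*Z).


L = q*t/((1+r)*Z)
L = 0.0013*199/((1+0.33)*0.194)
L = 0.2587/0.25802

1.0026 m


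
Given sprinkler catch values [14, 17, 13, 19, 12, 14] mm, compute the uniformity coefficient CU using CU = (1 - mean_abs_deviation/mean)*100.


mean = 14.833333 mm
MAD = 2.111111 mm
CU = (1 - 2.111111/14.833333)*100

85.7678 %


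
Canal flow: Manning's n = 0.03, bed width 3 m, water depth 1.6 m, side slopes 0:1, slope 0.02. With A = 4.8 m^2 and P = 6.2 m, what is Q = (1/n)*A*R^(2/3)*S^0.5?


R = A/P = 4.8/6.2 = 0.774194
Q = (1/0.03) * 4.8 * 0.774194^(2/3) * 0.02^0.5

19.0781 m^3/s


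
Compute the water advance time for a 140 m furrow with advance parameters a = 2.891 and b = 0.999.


t = (L/a)^(1/b)
t = (140/2.891)^(1/0.999)
t = 48.426150^(1/0.999)

48.6146 min


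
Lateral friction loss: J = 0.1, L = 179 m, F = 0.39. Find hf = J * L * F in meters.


hf = J * L * F = 0.1 * 179 * 0.39 = 6.9810 m

6.9810 m


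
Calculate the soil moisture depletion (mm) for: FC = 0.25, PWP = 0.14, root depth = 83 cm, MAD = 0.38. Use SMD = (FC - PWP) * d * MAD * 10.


SMD = (FC - PWP) * d * MAD * 10
SMD = (0.25 - 0.14) * 83 * 0.38 * 10
SMD = 0.1100 * 83 * 0.38 * 10

34.6940 mm


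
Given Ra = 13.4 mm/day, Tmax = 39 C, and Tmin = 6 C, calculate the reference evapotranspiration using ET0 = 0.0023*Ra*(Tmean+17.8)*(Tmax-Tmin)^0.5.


Tmean = (Tmax + Tmin)/2 = (39 + 6)/2 = 22.5
ET0 = 0.0023 * 13.4 * (22.5 + 17.8) * sqrt(39 - 6)
ET0 = 0.0023 * 13.4 * 40.3 * 5.744563

7.1350 mm/day


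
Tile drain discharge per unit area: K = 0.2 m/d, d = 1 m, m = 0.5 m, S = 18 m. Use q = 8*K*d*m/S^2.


q = 8*K*d*m/S^2
q = 8*0.2*1*0.5/18^2
q = 0.8000 / 324

0.0025 m/d


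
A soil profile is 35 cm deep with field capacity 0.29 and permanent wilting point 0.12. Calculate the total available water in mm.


AWC = (FC - PWP) * d * 10
AWC = (0.29 - 0.12) * 35 * 10
AWC = 0.1700 * 35 * 10

59.5000 mm


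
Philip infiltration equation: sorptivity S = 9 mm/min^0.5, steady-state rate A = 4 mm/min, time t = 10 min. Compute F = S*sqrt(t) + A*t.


F = S*sqrt(t) + A*t
F = 9*sqrt(10) + 4*10
F = 9*3.162278 + 40

68.4605 mm


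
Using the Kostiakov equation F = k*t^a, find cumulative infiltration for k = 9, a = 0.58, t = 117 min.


F = k * t^a = 9 * 117^0.58
F = 9 * 15.832438

142.4919 mm


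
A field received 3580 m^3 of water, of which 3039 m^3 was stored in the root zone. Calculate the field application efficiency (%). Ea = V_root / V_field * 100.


Ea = V_root / V_field * 100 = 3039 / 3580 * 100 = 84.8883%

84.8883 %


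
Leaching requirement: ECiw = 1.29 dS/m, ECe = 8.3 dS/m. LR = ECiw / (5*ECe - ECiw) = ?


LR = ECiw / (5*ECe - ECiw)
LR = 1.29 / (5*8.3 - 1.29)
LR = 1.29 / 40.2100

0.0321


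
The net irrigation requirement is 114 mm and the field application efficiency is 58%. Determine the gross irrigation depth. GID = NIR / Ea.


Ea = 58% = 0.58
GID = NIR / Ea = 114 / 0.58 = 196.5517 mm

196.5517 mm


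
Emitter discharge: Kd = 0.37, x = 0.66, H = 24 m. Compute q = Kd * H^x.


q = Kd * H^x = 0.37 * 24^0.66 = 0.37 * 8.145906

3.0140 L/h


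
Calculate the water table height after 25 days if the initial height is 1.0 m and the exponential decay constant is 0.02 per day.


m = m0 * exp(-k*t)
m = 1.0 * exp(-0.02 * 25)
m = 1.0 * exp(-0.5000)

0.6065 m


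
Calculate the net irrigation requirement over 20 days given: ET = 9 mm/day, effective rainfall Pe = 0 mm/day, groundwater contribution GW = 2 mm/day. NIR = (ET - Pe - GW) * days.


Daily deficit = ET - Pe - GW = 9 - 0 - 2 = 7 mm/day
NIR = 7 * 20 = 140 mm

140.0000 mm


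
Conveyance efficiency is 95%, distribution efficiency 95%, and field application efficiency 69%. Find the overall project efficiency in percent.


Ec = 0.95, Eb = 0.95, Ea = 0.69
E = 0.95 * 0.95 * 0.69 * 100 = 62.2725%

62.2725 %


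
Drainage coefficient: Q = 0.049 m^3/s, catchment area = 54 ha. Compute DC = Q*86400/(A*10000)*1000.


DC = Q * 86400 / (A * 10000) * 1000
DC = 0.049 * 86400 / (54 * 10000) * 1000
DC = 4233600.0000 / 540000

7.8400 mm/day


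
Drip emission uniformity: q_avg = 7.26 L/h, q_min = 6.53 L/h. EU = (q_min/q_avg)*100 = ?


EU = (q_min/q_avg)*100 = (6.53/7.26)*100 = 89.9449%

89.9449 %


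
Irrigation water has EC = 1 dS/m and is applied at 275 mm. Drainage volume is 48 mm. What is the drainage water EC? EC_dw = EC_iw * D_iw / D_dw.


EC_dw = EC_iw * D_iw / D_dw
EC_dw = 1 * 275 / 48
EC_dw = 275 / 48

5.7292 dS/m


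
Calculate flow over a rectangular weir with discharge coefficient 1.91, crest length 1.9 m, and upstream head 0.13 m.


Q = C * L * H^(3/2) = 1.91 * 1.9 * 0.13^1.5 = 1.91 * 1.9 * 0.046872

0.1701 m^3/s


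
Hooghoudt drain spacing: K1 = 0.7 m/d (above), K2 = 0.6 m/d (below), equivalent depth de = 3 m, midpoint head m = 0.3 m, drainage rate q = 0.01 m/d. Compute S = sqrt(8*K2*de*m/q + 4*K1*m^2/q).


S^2 = 8*K2*de*m/q + 4*K1*m^2/q
S^2 = 8*0.6*3*0.3/0.01 + 4*0.7*0.3^2/0.01
S = sqrt(457.2000)

21.3822 m


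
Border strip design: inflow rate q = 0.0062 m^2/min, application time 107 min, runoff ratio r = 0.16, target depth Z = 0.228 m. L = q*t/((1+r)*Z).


L = q*t/((1+r)*Z)
L = 0.0062*107/((1+0.16)*0.228)
L = 0.6634/0.26448

2.5083 m


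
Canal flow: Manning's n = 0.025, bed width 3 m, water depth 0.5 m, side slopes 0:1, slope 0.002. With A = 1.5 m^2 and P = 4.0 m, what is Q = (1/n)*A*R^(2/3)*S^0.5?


R = A/P = 1.5/4.0 = 0.375000
Q = (1/0.025) * 1.5 * 0.375000^(2/3) * 0.002^0.5

1.3954 m^3/s


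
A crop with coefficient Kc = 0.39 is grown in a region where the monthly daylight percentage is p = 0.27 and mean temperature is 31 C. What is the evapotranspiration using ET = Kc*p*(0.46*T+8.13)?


ET = Kc * p * (0.46*T + 8.13)
ET = 0.39 * 0.27 * (0.46*31 + 8.13)
ET = 0.39 * 0.27 * 22.3900

2.3577 mm/day


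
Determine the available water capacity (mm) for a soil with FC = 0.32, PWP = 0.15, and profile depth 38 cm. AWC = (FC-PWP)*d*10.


AWC = (FC - PWP) * d * 10
AWC = (0.32 - 0.15) * 38 * 10
AWC = 0.1700 * 38 * 10

64.6000 mm


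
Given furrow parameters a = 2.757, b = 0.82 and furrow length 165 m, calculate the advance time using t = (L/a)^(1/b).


t = (L/a)^(1/b)
t = (165/2.757)^(1/0.82)
t = 59.847661^(1/0.82)

146.9368 min


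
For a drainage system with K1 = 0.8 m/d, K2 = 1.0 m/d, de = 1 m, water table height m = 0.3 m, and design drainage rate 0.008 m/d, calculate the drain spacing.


S^2 = 8*K2*de*m/q + 4*K1*m^2/q
S^2 = 8*1.0*1*0.3/0.008 + 4*0.8*0.3^2/0.008
S = sqrt(336.0000)

18.3303 m


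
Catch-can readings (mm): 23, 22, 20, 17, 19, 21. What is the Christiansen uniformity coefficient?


mean = 20.333333 mm
MAD = 1.666667 mm
CU = (1 - 1.666667/20.333333)*100

91.8033 %


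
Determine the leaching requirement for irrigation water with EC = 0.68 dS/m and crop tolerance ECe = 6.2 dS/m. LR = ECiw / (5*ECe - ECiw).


LR = ECiw / (5*ECe - ECiw)
LR = 0.68 / (5*6.2 - 0.68)
LR = 0.68 / 30.3200

0.0224


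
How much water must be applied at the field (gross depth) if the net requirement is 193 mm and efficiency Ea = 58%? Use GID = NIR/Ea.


Ea = 58% = 0.58
GID = NIR / Ea = 193 / 0.58 = 332.7586 mm

332.7586 mm


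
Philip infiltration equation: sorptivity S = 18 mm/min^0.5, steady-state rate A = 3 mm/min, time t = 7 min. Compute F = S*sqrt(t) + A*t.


F = S*sqrt(t) + A*t
F = 18*sqrt(7) + 3*7
F = 18*2.645751 + 21

68.6235 mm


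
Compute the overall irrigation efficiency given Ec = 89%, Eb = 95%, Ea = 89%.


Ec = 0.89, Eb = 0.95, Ea = 0.89
E = 0.89 * 0.95 * 0.89 * 100 = 75.2495%

75.2495 %


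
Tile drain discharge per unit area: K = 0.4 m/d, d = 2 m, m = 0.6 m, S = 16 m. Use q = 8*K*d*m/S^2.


q = 8*K*d*m/S^2
q = 8*0.4*2*0.6/16^2
q = 3.8400 / 256

0.0150 m/d


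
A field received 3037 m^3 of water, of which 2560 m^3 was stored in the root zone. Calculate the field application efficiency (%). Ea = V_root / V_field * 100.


Ea = V_root / V_field * 100 = 2560 / 3037 * 100 = 84.2937%

84.2937 %


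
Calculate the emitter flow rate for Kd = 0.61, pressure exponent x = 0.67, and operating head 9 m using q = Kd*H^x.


q = Kd * H^x = 0.61 * 9^0.67 = 0.61 * 4.358555

2.6587 L/h


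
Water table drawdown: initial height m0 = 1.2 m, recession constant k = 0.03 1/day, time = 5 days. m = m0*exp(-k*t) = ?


m = m0 * exp(-k*t)
m = 1.2 * exp(-0.03 * 5)
m = 1.2 * exp(-0.1500)

1.0328 m


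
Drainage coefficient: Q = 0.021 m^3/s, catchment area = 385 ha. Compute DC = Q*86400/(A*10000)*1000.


DC = Q * 86400 / (A * 10000) * 1000
DC = 0.021 * 86400 / (385 * 10000) * 1000
DC = 1814400.0000 / 3850000

0.4713 mm/day


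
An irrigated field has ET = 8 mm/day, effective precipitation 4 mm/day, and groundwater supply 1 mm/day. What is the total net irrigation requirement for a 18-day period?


Daily deficit = ET - Pe - GW = 8 - 4 - 1 = 3 mm/day
NIR = 3 * 18 = 54 mm

54.0000 mm


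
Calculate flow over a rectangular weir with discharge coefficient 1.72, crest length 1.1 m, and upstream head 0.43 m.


Q = C * L * H^(3/2) = 1.72 * 1.1 * 0.43^1.5 = 1.72 * 1.1 * 0.281970

0.5335 m^3/s


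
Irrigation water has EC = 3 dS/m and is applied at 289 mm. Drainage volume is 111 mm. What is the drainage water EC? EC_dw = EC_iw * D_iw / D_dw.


EC_dw = EC_iw * D_iw / D_dw
EC_dw = 3 * 289 / 111
EC_dw = 867 / 111

7.8108 dS/m


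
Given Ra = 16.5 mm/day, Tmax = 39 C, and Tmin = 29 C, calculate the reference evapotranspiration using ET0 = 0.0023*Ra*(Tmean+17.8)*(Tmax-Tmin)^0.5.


Tmean = (Tmax + Tmin)/2 = (39 + 29)/2 = 34.0
ET0 = 0.0023 * 16.5 * (34.0 + 17.8) * sqrt(39 - 29)
ET0 = 0.0023 * 16.5 * 51.8 * 3.162278

6.2164 mm/day


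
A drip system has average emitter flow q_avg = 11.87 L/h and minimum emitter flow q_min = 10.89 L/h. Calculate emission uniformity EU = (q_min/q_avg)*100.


EU = (q_min/q_avg)*100 = (10.89/11.87)*100 = 91.7439%

91.7439 %


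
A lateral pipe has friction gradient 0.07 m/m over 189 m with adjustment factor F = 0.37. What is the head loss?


hf = J * L * F = 0.07 * 189 * 0.37 = 4.8951 m

4.8951 m


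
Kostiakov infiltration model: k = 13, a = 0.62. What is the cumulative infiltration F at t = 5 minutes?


F = k * t^a = 13 * 5^0.62
F = 13 * 2.712448

35.2618 mm


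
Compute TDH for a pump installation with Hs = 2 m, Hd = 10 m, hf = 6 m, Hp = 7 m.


TDH = Hs + Hd + hf + Hp = 2 + 10 + 6 + 7 = 25

25 m


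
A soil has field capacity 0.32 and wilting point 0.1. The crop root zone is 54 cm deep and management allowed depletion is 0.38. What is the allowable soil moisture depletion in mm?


SMD = (FC - PWP) * d * MAD * 10
SMD = (0.32 - 0.1) * 54 * 0.38 * 10
SMD = 0.2200 * 54 * 0.38 * 10

45.1440 mm


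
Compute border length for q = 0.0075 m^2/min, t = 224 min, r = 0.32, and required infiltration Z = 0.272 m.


L = q*t/((1+r)*Z)
L = 0.0075*224/((1+0.32)*0.272)
L = 1.68/0.35904

4.6791 m


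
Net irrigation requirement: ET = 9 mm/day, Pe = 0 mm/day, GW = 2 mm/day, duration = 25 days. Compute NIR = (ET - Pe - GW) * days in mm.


Daily deficit = ET - Pe - GW = 9 - 0 - 2 = 7 mm/day
NIR = 7 * 25 = 175 mm

175.0000 mm


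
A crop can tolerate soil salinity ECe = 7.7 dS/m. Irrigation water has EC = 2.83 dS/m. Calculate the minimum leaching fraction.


LR = ECiw / (5*ECe - ECiw)
LR = 2.83 / (5*7.7 - 2.83)
LR = 2.83 / 35.6700

0.0793


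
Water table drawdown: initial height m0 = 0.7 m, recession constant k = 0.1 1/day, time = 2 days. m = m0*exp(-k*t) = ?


m = m0 * exp(-k*t)
m = 0.7 * exp(-0.1 * 2)
m = 0.7 * exp(-0.2000)

0.5731 m


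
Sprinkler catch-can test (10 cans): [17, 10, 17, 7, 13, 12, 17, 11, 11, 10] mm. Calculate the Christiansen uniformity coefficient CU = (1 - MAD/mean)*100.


mean = 12.500000 mm
MAD = 2.800000 mm
CU = (1 - 2.800000/12.500000)*100

77.6000 %


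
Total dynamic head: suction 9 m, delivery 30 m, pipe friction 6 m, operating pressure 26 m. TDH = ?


TDH = Hs + Hd + hf + Hp = 9 + 30 + 6 + 26 = 71

71 m


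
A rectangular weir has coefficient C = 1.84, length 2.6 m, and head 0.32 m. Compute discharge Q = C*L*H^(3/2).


Q = C * L * H^(3/2) = 1.84 * 2.6 * 0.32^1.5 = 1.84 * 2.6 * 0.181019

0.8660 m^3/s


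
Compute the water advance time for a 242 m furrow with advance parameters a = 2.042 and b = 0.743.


t = (L/a)^(1/b)
t = (242/2.042)^(1/0.743)
t = 118.511263^(1/0.743)

618.1057 min


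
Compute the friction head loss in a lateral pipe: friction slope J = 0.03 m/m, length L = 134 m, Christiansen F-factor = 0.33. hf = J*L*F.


hf = J * L * F = 0.03 * 134 * 0.33 = 1.3266 m

1.3266 m


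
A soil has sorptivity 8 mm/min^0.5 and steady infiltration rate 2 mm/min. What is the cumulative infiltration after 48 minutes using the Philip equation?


F = S*sqrt(t) + A*t
F = 8*sqrt(48) + 2*48
F = 8*6.928203 + 96

151.4256 mm


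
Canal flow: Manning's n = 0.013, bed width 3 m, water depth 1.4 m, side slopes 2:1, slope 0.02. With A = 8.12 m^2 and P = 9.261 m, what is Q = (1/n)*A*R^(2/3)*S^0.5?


R = A/P = 8.12/9.261 = 0.876795
Q = (1/0.013) * 8.12 * 0.876795^(2/3) * 0.02^0.5

80.9207 m^3/s


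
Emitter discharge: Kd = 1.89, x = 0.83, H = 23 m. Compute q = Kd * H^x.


q = Kd * H^x = 1.89 * 23^0.83 = 1.89 * 13.496902

25.5091 L/h


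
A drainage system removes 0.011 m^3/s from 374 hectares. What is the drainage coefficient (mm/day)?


DC = Q * 86400 / (A * 10000) * 1000
DC = 0.011 * 86400 / (374 * 10000) * 1000
DC = 950400.0000 / 3740000

0.2541 mm/day


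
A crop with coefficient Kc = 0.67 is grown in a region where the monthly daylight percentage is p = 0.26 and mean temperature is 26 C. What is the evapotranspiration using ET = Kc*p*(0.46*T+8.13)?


ET = Kc * p * (0.46*T + 8.13)
ET = 0.67 * 0.26 * (0.46*26 + 8.13)
ET = 0.67 * 0.26 * 20.0900

3.4997 mm/day


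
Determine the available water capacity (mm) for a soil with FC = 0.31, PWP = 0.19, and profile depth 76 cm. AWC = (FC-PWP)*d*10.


AWC = (FC - PWP) * d * 10
AWC = (0.31 - 0.19) * 76 * 10
AWC = 0.1200 * 76 * 10

91.2000 mm


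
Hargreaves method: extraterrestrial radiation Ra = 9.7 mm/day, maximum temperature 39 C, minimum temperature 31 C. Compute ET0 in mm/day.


Tmean = (Tmax + Tmin)/2 = (39 + 31)/2 = 35.0
ET0 = 0.0023 * 9.7 * (35.0 + 17.8) * sqrt(39 - 31)
ET0 = 0.0023 * 9.7 * 52.8 * 2.828427

3.3318 mm/day


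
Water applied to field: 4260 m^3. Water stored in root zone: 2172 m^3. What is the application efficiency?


Ea = V_root / V_field * 100 = 2172 / 4260 * 100 = 50.9859%

50.9859 %


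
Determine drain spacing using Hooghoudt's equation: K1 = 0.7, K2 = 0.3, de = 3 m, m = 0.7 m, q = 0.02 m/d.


S^2 = 8*K2*de*m/q + 4*K1*m^2/q
S^2 = 8*0.3*3*0.7/0.02 + 4*0.7*0.7^2/0.02
S = sqrt(320.6000)

17.9053 m


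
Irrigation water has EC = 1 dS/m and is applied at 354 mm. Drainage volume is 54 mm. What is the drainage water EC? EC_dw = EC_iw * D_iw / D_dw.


EC_dw = EC_iw * D_iw / D_dw
EC_dw = 1 * 354 / 54
EC_dw = 354 / 54

6.5556 dS/m


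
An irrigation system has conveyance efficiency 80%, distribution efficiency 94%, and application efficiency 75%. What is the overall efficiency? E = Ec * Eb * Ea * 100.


Ec = 0.8, Eb = 0.94, Ea = 0.75
E = 0.8 * 0.94 * 0.75 * 100 = 56.4000%

56.4000 %


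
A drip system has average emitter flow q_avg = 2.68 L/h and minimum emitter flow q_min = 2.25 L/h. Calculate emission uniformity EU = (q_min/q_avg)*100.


EU = (q_min/q_avg)*100 = (2.25/2.68)*100 = 83.9552%

83.9552 %


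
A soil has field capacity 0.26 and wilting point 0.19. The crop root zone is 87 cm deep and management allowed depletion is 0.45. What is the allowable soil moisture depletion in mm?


SMD = (FC - PWP) * d * MAD * 10
SMD = (0.26 - 0.19) * 87 * 0.45 * 10
SMD = 0.0700 * 87 * 0.45 * 10

27.4050 mm


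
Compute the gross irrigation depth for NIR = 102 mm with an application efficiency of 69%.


Ea = 69% = 0.69
GID = NIR / Ea = 102 / 0.69 = 147.8261 mm

147.8261 mm


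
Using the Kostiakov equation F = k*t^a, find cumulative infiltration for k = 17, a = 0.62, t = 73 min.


F = k * t^a = 17 * 73^0.62
F = 17 * 14.297502

243.0575 mm


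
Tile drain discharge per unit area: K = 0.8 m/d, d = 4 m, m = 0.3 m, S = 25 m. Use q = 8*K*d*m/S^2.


q = 8*K*d*m/S^2
q = 8*0.8*4*0.3/25^2
q = 7.6800 / 625

0.0123 m/d


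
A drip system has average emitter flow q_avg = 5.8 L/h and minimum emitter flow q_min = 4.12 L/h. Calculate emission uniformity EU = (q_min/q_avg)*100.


EU = (q_min/q_avg)*100 = (4.12/5.8)*100 = 71.0345%

71.0345 %


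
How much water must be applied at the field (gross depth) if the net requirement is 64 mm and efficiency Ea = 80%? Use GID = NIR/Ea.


Ea = 80% = 0.8
GID = NIR / Ea = 64 / 0.8 = 80.0000 mm

80.0000 mm


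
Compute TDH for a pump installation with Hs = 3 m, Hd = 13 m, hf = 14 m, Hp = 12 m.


TDH = Hs + Hd + hf + Hp = 3 + 13 + 14 + 12 = 42

42 m


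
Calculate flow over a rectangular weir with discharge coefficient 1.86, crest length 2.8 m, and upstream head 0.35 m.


Q = C * L * H^(3/2) = 1.86 * 2.8 * 0.35^1.5 = 1.86 * 2.8 * 0.207063

1.0784 m^3/s


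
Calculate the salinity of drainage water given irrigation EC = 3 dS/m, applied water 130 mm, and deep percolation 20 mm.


EC_dw = EC_iw * D_iw / D_dw
EC_dw = 3 * 130 / 20
EC_dw = 390 / 20

19.5000 dS/m


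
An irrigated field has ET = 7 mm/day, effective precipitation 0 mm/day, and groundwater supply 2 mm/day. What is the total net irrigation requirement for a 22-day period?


Daily deficit = ET - Pe - GW = 7 - 0 - 2 = 5 mm/day
NIR = 5 * 22 = 110 mm

110.0000 mm


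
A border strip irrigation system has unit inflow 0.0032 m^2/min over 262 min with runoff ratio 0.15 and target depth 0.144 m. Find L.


L = q*t/((1+r)*Z)
L = 0.0032*262/((1+0.15)*0.144)
L = 0.8384/0.1656

5.0628 m


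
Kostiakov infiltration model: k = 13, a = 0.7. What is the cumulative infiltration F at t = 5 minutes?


F = k * t^a = 13 * 5^0.7
F = 13 * 3.085169

40.1072 mm


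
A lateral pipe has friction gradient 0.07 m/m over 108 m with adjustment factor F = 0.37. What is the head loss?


hf = J * L * F = 0.07 * 108 * 0.37 = 2.7972 m

2.7972 m


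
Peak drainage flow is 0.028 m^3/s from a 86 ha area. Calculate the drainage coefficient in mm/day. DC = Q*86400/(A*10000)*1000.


DC = Q * 86400 / (A * 10000) * 1000
DC = 0.028 * 86400 / (86 * 10000) * 1000
DC = 2419200.0000 / 860000

2.8130 mm/day


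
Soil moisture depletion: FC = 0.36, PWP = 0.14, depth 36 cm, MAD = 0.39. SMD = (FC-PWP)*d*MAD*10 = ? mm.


SMD = (FC - PWP) * d * MAD * 10
SMD = (0.36 - 0.14) * 36 * 0.39 * 10
SMD = 0.2200 * 36 * 0.39 * 10

30.8880 mm


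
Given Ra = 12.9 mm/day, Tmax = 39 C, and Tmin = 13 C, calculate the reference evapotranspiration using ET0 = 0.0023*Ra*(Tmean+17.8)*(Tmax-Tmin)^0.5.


Tmean = (Tmax + Tmin)/2 = (39 + 13)/2 = 26.0
ET0 = 0.0023 * 12.9 * (26.0 + 17.8) * sqrt(39 - 13)
ET0 = 0.0023 * 12.9 * 43.8 * 5.099020

6.6264 mm/day


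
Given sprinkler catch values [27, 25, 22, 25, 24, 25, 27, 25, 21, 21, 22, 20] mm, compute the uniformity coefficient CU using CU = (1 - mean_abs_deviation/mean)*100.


mean = 23.666667 mm
MAD = 2.055556 mm
CU = (1 - 2.055556/23.666667)*100

91.3146 %


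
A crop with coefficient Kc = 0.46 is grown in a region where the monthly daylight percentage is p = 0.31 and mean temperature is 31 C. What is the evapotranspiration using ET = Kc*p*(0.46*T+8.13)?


ET = Kc * p * (0.46*T + 8.13)
ET = 0.46 * 0.31 * (0.46*31 + 8.13)
ET = 0.46 * 0.31 * 22.3900

3.1928 mm/day


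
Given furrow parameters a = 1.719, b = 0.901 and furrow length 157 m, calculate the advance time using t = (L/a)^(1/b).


t = (L/a)^(1/b)
t = (157/1.719)^(1/0.901)
t = 91.332170^(1/0.901)

149.9868 min


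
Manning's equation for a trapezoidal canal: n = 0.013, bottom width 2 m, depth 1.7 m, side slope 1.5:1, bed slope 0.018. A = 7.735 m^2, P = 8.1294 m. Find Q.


R = A/P = 7.735/8.1294 = 0.951485
Q = (1/0.013) * 7.735 * 0.951485^(2/3) * 0.018^0.5

77.2244 m^3/s


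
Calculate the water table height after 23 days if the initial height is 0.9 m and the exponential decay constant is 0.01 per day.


m = m0 * exp(-k*t)
m = 0.9 * exp(-0.01 * 23)
m = 0.9 * exp(-0.2300)

0.7151 m


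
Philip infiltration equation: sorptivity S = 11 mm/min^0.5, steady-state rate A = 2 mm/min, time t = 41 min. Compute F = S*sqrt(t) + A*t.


F = S*sqrt(t) + A*t
F = 11*sqrt(41) + 2*41
F = 11*6.403124 + 82

152.4344 mm


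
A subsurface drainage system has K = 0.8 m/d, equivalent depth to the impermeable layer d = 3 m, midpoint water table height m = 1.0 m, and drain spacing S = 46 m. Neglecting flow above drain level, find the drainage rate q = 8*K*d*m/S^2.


q = 8*K*d*m/S^2
q = 8*0.8*3*1.0/46^2
q = 19.2000 / 2116

0.0091 m/d


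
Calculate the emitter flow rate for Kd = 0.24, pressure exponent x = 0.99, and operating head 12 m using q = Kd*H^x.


q = Kd * H^x = 0.24 * 12^0.99 = 0.24 * 11.705486

2.8093 L/h


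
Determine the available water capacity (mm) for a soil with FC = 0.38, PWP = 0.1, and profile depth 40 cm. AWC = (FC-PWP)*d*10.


AWC = (FC - PWP) * d * 10
AWC = (0.38 - 0.1) * 40 * 10
AWC = 0.2800 * 40 * 10

112.0000 mm


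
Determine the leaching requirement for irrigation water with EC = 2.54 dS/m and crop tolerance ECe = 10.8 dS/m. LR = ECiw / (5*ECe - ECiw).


LR = ECiw / (5*ECe - ECiw)
LR = 2.54 / (5*10.8 - 2.54)
LR = 2.54 / 51.4600

0.0494


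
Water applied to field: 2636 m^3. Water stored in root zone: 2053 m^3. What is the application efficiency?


Ea = V_root / V_field * 100 = 2053 / 2636 * 100 = 77.8832%

77.8832 %


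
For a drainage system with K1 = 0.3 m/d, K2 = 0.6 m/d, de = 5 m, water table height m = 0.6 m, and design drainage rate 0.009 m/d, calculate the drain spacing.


S^2 = 8*K2*de*m/q + 4*K1*m^2/q
S^2 = 8*0.6*5*0.6/0.009 + 4*0.3*0.6^2/0.009
S = sqrt(1648.0000)

40.5956 m


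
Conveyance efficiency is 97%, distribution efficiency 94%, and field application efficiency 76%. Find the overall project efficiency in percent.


Ec = 0.97, Eb = 0.94, Ea = 0.76
E = 0.97 * 0.94 * 0.76 * 100 = 69.2968%

69.2968 %


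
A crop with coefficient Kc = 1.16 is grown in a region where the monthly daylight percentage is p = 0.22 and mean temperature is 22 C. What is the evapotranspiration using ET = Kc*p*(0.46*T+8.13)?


ET = Kc * p * (0.46*T + 8.13)
ET = 1.16 * 0.22 * (0.46*22 + 8.13)
ET = 1.16 * 0.22 * 18.2500

4.6574 mm/day


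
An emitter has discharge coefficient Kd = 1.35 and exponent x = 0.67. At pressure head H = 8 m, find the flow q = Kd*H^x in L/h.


q = Kd * H^x = 1.35 * 8^0.67 = 1.35 * 4.027822

5.4376 L/h


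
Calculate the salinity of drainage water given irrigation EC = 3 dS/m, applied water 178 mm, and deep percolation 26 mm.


EC_dw = EC_iw * D_iw / D_dw
EC_dw = 3 * 178 / 26
EC_dw = 534 / 26

20.5385 dS/m


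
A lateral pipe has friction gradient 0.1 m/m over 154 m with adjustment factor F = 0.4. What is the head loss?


hf = J * L * F = 0.1 * 154 * 0.4 = 6.1600 m

6.1600 m


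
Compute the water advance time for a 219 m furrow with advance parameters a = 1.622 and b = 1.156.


t = (L/a)^(1/b)
t = (219/1.622)^(1/1.156)
t = 135.018496^(1/1.156)

69.6467 min


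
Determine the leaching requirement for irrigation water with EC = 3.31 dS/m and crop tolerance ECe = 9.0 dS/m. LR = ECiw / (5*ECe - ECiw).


LR = ECiw / (5*ECe - ECiw)
LR = 3.31 / (5*9.0 - 3.31)
LR = 3.31 / 41.6900

0.0794


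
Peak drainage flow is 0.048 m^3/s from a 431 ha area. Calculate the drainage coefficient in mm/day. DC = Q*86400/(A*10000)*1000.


DC = Q * 86400 / (A * 10000) * 1000
DC = 0.048 * 86400 / (431 * 10000) * 1000
DC = 4147200.0000 / 4310000

0.9622 mm/day


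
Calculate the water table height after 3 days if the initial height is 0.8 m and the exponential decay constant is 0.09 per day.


m = m0 * exp(-k*t)
m = 0.8 * exp(-0.09 * 3)
m = 0.8 * exp(-0.2700)

0.6107 m


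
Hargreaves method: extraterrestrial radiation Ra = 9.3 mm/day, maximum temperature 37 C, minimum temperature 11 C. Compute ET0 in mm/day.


Tmean = (Tmax + Tmin)/2 = (37 + 11)/2 = 24.0
ET0 = 0.0023 * 9.3 * (24.0 + 17.8) * sqrt(37 - 11)
ET0 = 0.0023 * 9.3 * 41.8 * 5.099020

4.5590 mm/day


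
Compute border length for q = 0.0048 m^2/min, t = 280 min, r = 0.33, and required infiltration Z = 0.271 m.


L = q*t/((1+r)*Z)
L = 0.0048*280/((1+0.33)*0.271)
L = 1.344/0.36043

3.7289 m


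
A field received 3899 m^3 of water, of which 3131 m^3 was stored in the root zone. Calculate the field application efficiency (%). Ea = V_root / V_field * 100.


Ea = V_root / V_field * 100 = 3131 / 3899 * 100 = 80.3026%

80.3026 %


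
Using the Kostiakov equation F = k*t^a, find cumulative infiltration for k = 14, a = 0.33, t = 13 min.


F = k * t^a = 14 * 13^0.33
F = 14 * 2.331317

32.6384 mm


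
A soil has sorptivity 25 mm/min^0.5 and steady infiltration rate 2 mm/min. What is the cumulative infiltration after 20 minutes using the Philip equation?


F = S*sqrt(t) + A*t
F = 25*sqrt(20) + 2*20
F = 25*4.472136 + 40

151.8034 mm


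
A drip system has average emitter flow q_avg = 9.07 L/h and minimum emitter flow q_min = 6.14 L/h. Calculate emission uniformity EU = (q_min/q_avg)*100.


EU = (q_min/q_avg)*100 = (6.14/9.07)*100 = 67.6957%

67.6957 %


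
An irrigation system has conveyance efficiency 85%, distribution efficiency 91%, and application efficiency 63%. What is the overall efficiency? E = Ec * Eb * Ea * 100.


Ec = 0.85, Eb = 0.91, Ea = 0.63
E = 0.85 * 0.91 * 0.63 * 100 = 48.7305%

48.7305 %


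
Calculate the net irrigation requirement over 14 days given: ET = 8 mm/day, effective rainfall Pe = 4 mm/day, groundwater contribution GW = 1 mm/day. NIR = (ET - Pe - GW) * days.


Daily deficit = ET - Pe - GW = 8 - 4 - 1 = 3 mm/day
NIR = 3 * 14 = 42 mm

42.0000 mm


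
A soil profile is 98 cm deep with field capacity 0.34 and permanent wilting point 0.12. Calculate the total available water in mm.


AWC = (FC - PWP) * d * 10
AWC = (0.34 - 0.12) * 98 * 10
AWC = 0.2200 * 98 * 10

215.6000 mm


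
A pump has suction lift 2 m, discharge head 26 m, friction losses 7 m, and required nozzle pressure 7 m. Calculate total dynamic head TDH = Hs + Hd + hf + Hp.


TDH = Hs + Hd + hf + Hp = 2 + 26 + 7 + 7 = 42

42 m


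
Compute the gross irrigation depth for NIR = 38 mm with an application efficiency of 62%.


Ea = 62% = 0.62
GID = NIR / Ea = 38 / 0.62 = 61.2903 mm

61.2903 mm


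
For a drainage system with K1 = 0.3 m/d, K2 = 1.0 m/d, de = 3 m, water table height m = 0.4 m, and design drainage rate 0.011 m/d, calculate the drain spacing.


S^2 = 8*K2*de*m/q + 4*K1*m^2/q
S^2 = 8*1.0*3*0.4/0.011 + 4*0.3*0.4^2/0.011
S = sqrt(890.1818)

29.8359 m


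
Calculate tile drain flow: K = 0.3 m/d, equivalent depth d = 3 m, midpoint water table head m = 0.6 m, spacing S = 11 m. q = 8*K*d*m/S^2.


q = 8*K*d*m/S^2
q = 8*0.3*3*0.6/11^2
q = 4.3200 / 121

0.0357 m/d


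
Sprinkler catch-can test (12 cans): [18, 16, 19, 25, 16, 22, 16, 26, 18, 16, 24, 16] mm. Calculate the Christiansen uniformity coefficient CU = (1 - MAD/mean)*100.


mean = 19.333333 mm
MAD = 3.277778 mm
CU = (1 - 3.277778/19.333333)*100

83.0460 %


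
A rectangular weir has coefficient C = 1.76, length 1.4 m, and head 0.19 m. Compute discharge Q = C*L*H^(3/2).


Q = C * L * H^(3/2) = 1.76 * 1.4 * 0.19^1.5 = 1.76 * 1.4 * 0.082819

0.2041 m^3/s


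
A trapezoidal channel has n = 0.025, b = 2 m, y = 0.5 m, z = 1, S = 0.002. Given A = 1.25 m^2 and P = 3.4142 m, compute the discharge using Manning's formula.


R = A/P = 1.25/3.4142 = 0.366118
Q = (1/0.025) * 1.25 * 0.366118^(2/3) * 0.002^0.5

1.1444 m^3/s


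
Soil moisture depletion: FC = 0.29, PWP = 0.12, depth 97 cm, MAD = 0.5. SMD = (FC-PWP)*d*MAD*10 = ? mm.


SMD = (FC - PWP) * d * MAD * 10
SMD = (0.29 - 0.12) * 97 * 0.5 * 10
SMD = 0.1700 * 97 * 0.5 * 10

82.4500 mm


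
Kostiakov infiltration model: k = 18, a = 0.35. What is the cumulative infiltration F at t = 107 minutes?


F = k * t^a = 18 * 107^0.35
F = 18 * 5.131973

92.3755 mm


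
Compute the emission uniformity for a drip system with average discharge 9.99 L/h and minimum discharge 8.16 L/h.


EU = (q_min/q_avg)*100 = (8.16/9.99)*100 = 81.6817%

81.6817 %


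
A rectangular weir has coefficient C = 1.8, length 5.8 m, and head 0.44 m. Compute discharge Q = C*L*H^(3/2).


Q = C * L * H^(3/2) = 1.8 * 5.8 * 0.44^1.5 = 1.8 * 5.8 * 0.291863

3.0470 m^3/s


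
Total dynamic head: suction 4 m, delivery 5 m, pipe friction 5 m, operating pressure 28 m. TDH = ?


TDH = Hs + Hd + hf + Hp = 4 + 5 + 5 + 28 = 42

42 m


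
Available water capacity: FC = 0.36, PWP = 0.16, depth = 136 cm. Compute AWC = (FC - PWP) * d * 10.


AWC = (FC - PWP) * d * 10
AWC = (0.36 - 0.16) * 136 * 10
AWC = 0.2000 * 136 * 10

272.0000 mm


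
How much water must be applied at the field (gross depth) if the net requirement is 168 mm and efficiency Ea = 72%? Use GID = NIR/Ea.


Ea = 72% = 0.72
GID = NIR / Ea = 168 / 0.72 = 233.3333 mm

233.3333 mm


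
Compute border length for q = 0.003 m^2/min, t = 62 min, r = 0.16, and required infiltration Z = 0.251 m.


L = q*t/((1+r)*Z)
L = 0.003*62/((1+0.16)*0.251)
L = 0.186/0.29116

0.6388 m


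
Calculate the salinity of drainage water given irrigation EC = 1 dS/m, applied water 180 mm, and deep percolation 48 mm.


EC_dw = EC_iw * D_iw / D_dw
EC_dw = 1 * 180 / 48
EC_dw = 180 / 48

3.7500 dS/m


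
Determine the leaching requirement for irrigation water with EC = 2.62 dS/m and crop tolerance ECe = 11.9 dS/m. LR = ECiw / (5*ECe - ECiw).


LR = ECiw / (5*ECe - ECiw)
LR = 2.62 / (5*11.9 - 2.62)
LR = 2.62 / 56.8800

0.0461


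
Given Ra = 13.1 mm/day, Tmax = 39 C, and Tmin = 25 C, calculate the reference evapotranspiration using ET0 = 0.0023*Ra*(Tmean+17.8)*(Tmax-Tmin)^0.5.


Tmean = (Tmax + Tmin)/2 = (39 + 25)/2 = 32.0
ET0 = 0.0023 * 13.1 * (32.0 + 17.8) * sqrt(39 - 25)
ET0 = 0.0023 * 13.1 * 49.8 * 3.741657

5.6143 mm/day


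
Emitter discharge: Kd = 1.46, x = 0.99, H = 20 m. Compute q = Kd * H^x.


q = Kd * H^x = 1.46 * 20^0.99 = 1.46 * 19.409739

28.3382 L/h


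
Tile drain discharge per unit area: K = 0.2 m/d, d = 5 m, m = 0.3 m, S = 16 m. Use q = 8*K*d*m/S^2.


q = 8*K*d*m/S^2
q = 8*0.2*5*0.3/16^2
q = 2.4000 / 256

0.0094 m/d


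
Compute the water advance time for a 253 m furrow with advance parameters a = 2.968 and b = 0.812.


t = (L/a)^(1/b)
t = (253/2.968)^(1/0.812)
t = 85.242588^(1/0.812)

238.5920 min


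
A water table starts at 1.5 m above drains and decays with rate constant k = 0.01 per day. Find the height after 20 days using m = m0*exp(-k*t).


m = m0 * exp(-k*t)
m = 1.5 * exp(-0.01 * 20)
m = 1.5 * exp(-0.2000)

1.2281 m


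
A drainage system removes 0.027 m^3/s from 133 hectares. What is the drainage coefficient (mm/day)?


DC = Q * 86400 / (A * 10000) * 1000
DC = 0.027 * 86400 / (133 * 10000) * 1000
DC = 2332800.0000 / 1330000

1.7540 mm/day


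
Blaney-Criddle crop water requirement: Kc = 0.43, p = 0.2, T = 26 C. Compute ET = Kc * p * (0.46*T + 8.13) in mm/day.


ET = Kc * p * (0.46*T + 8.13)
ET = 0.43 * 0.2 * (0.46*26 + 8.13)
ET = 0.43 * 0.2 * 20.0900

1.7277 mm/day


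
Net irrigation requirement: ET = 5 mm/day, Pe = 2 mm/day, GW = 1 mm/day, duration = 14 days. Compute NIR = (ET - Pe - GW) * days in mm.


Daily deficit = ET - Pe - GW = 5 - 2 - 1 = 2 mm/day
NIR = 2 * 14 = 28 mm

28.0000 mm


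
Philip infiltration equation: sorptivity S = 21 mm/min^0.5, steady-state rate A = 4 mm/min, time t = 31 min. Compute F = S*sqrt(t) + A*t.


F = S*sqrt(t) + A*t
F = 21*sqrt(31) + 4*31
F = 21*5.567764 + 124

240.9230 mm


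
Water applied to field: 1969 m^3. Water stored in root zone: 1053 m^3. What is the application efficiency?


Ea = V_root / V_field * 100 = 1053 / 1969 * 100 = 53.4789%

53.4789 %


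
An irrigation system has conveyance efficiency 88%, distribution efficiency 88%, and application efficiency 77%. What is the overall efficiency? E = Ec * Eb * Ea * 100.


Ec = 0.88, Eb = 0.88, Ea = 0.77
E = 0.88 * 0.88 * 0.77 * 100 = 59.6288%

59.6288 %


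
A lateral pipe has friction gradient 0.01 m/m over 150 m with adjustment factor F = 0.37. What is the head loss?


hf = J * L * F = 0.01 * 150 * 0.37 = 0.5550 m

0.5550 m


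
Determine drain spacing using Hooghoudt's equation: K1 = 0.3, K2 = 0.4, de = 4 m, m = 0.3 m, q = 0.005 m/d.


S^2 = 8*K2*de*m/q + 4*K1*m^2/q
S^2 = 8*0.4*4*0.3/0.005 + 4*0.3*0.3^2/0.005
S = sqrt(789.6000)

28.0998 m


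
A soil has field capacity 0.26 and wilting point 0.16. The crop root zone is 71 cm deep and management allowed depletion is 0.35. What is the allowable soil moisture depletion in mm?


SMD = (FC - PWP) * d * MAD * 10
SMD = (0.26 - 0.16) * 71 * 0.35 * 10
SMD = 0.1000 * 71 * 0.35 * 10

24.8500 mm


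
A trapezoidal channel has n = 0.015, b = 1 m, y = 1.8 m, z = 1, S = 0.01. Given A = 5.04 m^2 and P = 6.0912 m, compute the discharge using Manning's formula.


R = A/P = 5.04/6.0912 = 0.827423
Q = (1/0.015) * 5.04 * 0.827423^(2/3) * 0.01^0.5

29.6136 m^3/s


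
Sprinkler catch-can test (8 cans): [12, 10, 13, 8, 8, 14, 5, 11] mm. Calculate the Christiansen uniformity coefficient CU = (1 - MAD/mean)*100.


mean = 10.125000 mm
MAD = 2.375000 mm
CU = (1 - 2.375000/10.125000)*100

76.5432 %


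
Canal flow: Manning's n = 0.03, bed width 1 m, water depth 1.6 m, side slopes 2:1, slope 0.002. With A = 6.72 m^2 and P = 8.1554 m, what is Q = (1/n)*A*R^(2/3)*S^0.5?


R = A/P = 6.72/8.1554 = 0.823994
Q = (1/0.03) * 6.72 * 0.823994^(2/3) * 0.002^0.5

8.8047 m^3/s


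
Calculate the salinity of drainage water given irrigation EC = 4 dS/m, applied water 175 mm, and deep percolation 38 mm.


EC_dw = EC_iw * D_iw / D_dw
EC_dw = 4 * 175 / 38
EC_dw = 700 / 38

18.4211 dS/m


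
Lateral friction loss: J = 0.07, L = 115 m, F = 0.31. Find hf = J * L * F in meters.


hf = J * L * F = 0.07 * 115 * 0.31 = 2.4955 m

2.4955 m


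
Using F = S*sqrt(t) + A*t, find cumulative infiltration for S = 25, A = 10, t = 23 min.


F = S*sqrt(t) + A*t
F = 25*sqrt(23) + 10*23
F = 25*4.795832 + 230

349.8958 mm
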